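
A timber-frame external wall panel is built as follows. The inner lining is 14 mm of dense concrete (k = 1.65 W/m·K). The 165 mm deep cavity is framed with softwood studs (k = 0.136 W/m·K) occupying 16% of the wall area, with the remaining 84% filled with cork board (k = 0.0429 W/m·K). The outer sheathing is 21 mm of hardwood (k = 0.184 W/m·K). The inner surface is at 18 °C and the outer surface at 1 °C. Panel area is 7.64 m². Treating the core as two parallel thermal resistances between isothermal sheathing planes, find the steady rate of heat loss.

Q ≈ 43.6 W

Sheathing layers in series; stud and cavity paths in parallel between them.
R_inner = 0.014/(1.65×7.64) = 0.001111 K/W
R_stud  = 0.165/(0.136×0.16×7.64) = 0.9925 K/W
R_cav   = 0.165/(0.0429×0.84×7.64) = 0.5993 K/W
1/R_core = 1/R_stud + 1/R_cav → R_core = 0.3737 K/W
R_outer = 0.021/(0.184×7.64) = 0.01494 K/W
R_total = 0.3897 K/W
Q = ΔT/R_total = 17/0.3897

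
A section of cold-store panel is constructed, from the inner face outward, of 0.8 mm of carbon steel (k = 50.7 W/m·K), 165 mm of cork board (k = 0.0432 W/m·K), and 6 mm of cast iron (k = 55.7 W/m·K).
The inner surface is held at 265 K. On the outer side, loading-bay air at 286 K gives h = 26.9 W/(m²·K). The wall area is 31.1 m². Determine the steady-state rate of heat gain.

Series thermal resistances:
R_carbon steel = L/(kA) = 0.0008/(50.7×31.1) = 5.074×10^-7 K/W
R_cork board = L/(kA) = 0.165/(0.0432×31.1) = 0.1228 K/W
R_cast iron = L/(kA) = 0.006/(55.7×31.1) = 3.464×10^-6 K/W
R_outer film = 1/(h_o·A) = 1/(26.9×31.1) = 0.001195 K/W
R_total = 0.124 K/W
Q = ΔT / R_total = 21 / 0.124

Q ≈ 169 W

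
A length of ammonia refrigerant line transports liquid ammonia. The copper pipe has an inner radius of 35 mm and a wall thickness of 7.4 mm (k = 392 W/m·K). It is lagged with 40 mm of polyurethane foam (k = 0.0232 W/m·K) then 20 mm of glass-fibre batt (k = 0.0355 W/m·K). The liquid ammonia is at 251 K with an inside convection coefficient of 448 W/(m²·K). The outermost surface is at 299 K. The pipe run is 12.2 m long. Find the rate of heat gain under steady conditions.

For a radial system each layer contributes R = ln(r_out/r_in)/(2πkL); films add R = 1/(hA).
R_inner film = 1/(h_i·2πr₁L) = 1/(448×2π×0.035×12.2) = 8.32×10^-4 K/W
R_copper pipe wall = ln(42.4/35)/(2π×392×12.2) = 6.383×10^-6 K/W
R_polyurethane foam = ln(82.4/42.4)/(2π×0.0232×12.2) = 0.3736 K/W
R_glass-fibre batt = ln(102.4/82.4)/(2π×0.0355×12.2) = 0.07985 K/W
R_total = 0.4543 K/W
Q = ΔT/R_total = 48/0.4543

Q ≈ 106 W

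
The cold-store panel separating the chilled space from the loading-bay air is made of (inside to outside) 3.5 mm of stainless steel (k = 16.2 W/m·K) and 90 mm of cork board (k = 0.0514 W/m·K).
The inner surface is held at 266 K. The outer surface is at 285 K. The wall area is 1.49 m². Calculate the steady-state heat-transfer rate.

Q ≈ 16.2 W

Thermal resistances in series:
R_stainless steel = L/(kA) = 0.0035/(16.2×1.49) = 1.45×10^-4 K/W
R_cork board = L/(kA) = 0.09/(0.0514×1.49) = 1.175 K/W
R_total = 1.175 K/W
Q = ΔT / R_total = 19 / 1.175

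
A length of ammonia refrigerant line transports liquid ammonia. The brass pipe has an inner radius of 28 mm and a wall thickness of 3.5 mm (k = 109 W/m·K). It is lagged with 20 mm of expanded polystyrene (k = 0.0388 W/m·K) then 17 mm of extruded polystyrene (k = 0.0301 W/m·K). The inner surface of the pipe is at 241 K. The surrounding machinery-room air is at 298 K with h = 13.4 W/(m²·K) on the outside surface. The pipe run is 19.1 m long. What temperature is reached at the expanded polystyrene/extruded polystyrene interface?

T ≈ 272 K

Treating each annulus and film as a series resistance:
R_brass pipe wall = ln(31.5/28)/(2π×109×19.1) = 9.004×10^-6 K/W
R_expanded polystyrene = ln(51.5/31.5)/(2π×0.0388×19.1) = 0.1056 K/W
R_extruded polystyrene = ln(68.5/51.5)/(2π×0.0301×19.1) = 0.07897 K/W
R_outer film = 1/(h_o·2πr_oL) = 1/(13.4×2π×0.0685×19.1) = 0.009078 K/W
R_total = 0.1936 K/W
Q = ΔT/R_total = 57/0.1936
Q = 294 W
T_interface = T_inner + Q·ΣR(inner→interface) = 241 + 294×0.1056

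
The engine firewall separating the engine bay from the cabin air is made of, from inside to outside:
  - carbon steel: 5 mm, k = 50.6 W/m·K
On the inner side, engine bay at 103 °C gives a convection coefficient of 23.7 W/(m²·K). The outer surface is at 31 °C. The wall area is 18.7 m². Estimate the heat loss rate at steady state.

Using the resistance-network approach (series):
R_inner film = 1/(h_i·A) = 1/(23.7×18.7) = 0.002256 K/W
R_carbon steel = L/(kA) = 0.005/(50.6×18.7) = 5.284×10^-6 K/W
R_total = 0.002262 K/W
Q = ΔT / R_total = 72 / 0.002262

Q ≈ 31800 W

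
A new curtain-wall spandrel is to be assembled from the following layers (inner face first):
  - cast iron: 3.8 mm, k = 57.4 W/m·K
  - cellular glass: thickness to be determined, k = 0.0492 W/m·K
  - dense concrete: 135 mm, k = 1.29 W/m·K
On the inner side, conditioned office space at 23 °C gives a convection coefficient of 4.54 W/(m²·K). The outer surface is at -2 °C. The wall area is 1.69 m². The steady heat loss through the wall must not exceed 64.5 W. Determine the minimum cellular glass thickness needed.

Using the resistance-network approach (series):
R_inner film = 1/(h_i·A) = 1/(4.54×1.69) = 0.1303 K/W
R_cast iron = L/(kA) = 0.0038/(57.4×1.69) = 3.917×10^-5 K/W
R_dense concrete = L/(kA) = 0.135/(1.29×1.69) = 0.06192 K/W
Sum of the known resistances R_other = 0.1923 K/W
Required total resistance R_tot = ΔT/Q_allow = 25/64.5 = 0.3876 K/W
R_cellular glass = R_tot − R_other = 0.1953 K/W
L = R·k·A = 0.1953×0.0492×1.69

L ≈ 16.2 mm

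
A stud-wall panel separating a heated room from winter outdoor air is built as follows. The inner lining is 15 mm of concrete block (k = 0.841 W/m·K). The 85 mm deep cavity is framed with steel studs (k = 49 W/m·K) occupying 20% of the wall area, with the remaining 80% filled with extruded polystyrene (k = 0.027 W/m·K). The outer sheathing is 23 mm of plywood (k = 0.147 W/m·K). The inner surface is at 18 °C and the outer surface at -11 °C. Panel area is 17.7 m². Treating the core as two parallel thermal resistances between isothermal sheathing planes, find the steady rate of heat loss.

Q ≈ 2810 W

Sheathing layers in series; stud and cavity paths in parallel between them.
R_inner = 0.015/(0.841×17.7) = 0.001008 K/W
R_stud  = 0.085/(49×0.2×17.7) = 4.9×10^-4 K/W
R_cav   = 0.085/(0.027×0.8×17.7) = 0.2223 K/W
1/R_core = 1/R_stud + 1/R_cav → R_core = 4.889×10^-4 K/W
R_outer = 0.023/(0.147×17.7) = 0.00884 K/W
R_total = 0.01034 K/W
Q = ΔT/R_total = 29/0.01034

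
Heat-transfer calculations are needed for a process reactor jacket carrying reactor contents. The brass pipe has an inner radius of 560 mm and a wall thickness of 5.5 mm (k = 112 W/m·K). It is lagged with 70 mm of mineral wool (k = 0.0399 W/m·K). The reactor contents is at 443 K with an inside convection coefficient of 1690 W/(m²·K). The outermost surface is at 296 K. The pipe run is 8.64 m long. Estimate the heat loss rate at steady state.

Q ≈ 2730 W

Radial resistances (cylindrical: R_cond = ln(r_o/r_i)/(2πkL), R_conv = 1/(h·2πrL)):
R_inner film = 1/(h_i·2πr₁L) = 1/(1690×2π×0.56×8.64) = 1.946×10^-5 K/W
R_brass pipe wall = ln(565.5/560)/(2π×112×8.64) = 1.607×10^-6 K/W
R_mineral wool = ln(635.5/565.5)/(2π×0.0399×8.64) = 0.05388 K/W
R_total = 0.0539 K/W
Q = ΔT/R_total = 147/0.0539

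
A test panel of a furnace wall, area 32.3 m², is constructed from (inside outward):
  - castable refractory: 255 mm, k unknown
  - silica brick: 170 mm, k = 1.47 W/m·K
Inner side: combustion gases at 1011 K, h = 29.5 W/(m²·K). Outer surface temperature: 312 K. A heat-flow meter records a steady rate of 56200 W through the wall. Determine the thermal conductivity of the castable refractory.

Model the wall as resistances in series:
R_inner film = 1/(h_i·A) = 1/(29.5×32.3) = 0.001049 K/W
R_silica brick = L/(kA) = 0.17/(1.47×32.3) = 0.00358 K/W
Sum of known resistances R_other = 0.00463 K/W
Total R = ΔT/Q = 699/56200 = 0.01244 K/W
R_castable refractory = R_total − R_other = 0.007808 K/W
k = L/(R·A) = 0.255/(0.007808×32.3)

k ≈ 1.01 W/(m·K)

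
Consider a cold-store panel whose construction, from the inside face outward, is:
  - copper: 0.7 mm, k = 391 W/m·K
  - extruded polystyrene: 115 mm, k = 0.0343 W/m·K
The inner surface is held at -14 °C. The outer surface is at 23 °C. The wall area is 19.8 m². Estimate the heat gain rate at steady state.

Thermal resistances in series:
R_copper = L/(kA) = 0.0007/(391×19.8) = 9.042×10^-8 K/W
R_extruded polystyrene = L/(kA) = 0.115/(0.0343×19.8) = 0.1693 K/W
R_total = 0.1693 K/W
Q = ΔT / R_total = 37 / 0.1693

Q ≈ 219 W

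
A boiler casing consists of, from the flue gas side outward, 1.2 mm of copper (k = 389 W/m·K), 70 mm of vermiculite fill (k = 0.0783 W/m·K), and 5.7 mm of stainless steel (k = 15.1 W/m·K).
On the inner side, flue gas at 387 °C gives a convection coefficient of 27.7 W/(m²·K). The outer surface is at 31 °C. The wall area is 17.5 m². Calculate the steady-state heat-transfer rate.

Series thermal resistances:
R_inner film = 1/(h_i·A) = 1/(27.7×17.5) = 0.002063 K/W
R_copper = L/(kA) = 0.0012/(389×17.5) = 1.763×10^-7 K/W
R_vermiculite fill = L/(kA) = 0.07/(0.0783×17.5) = 0.05109 K/W
R_stainless steel = L/(kA) = 0.0057/(15.1×17.5) = 2.157×10^-5 K/W
R_total = 0.05317 K/W
Q = ΔT / R_total = 356 / 0.05317

Q ≈ 6700 W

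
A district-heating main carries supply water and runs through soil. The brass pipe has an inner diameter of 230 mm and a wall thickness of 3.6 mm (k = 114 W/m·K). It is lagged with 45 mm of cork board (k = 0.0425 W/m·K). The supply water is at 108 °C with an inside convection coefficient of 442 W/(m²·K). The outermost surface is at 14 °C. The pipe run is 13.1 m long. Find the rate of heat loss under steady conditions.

Q ≈ 1020 W

Per-layer cylindrical resistances, series-summed:
R_inner film = 1/(h_i·2πr₁L) = 1/(442×2π×0.115×13.1) = 2.39×10^-4 K/W
R_brass pipe wall = ln(118.6/115)/(2π×114×13.1) = 3.285×10^-6 K/W
R_cork board = ln(163.6/118.6)/(2π×0.0425×13.1) = 0.09195 K/W
R_total = 0.0922 K/W
Q = ΔT/R_total = 94/0.0922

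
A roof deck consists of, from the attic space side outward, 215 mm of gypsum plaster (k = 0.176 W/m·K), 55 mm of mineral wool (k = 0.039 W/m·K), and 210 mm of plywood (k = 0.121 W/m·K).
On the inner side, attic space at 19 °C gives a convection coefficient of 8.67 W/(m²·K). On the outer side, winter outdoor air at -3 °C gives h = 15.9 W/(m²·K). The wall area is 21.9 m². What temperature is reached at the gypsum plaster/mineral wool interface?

Model the wall as resistances in series:
R_inner film = 1/(h_i·A) = 1/(8.67×21.9) = 0.005267 K/W
R_gypsum plaster = L/(kA) = 0.215/(0.176×21.9) = 0.05578 K/W
R_mineral wool = L/(kA) = 0.055/(0.039×21.9) = 0.0644 K/W
R_plywood = L/(kA) = 0.21/(0.121×21.9) = 0.07925 K/W
R_outer film = 1/(h_o·A) = 1/(15.9×21.9) = 0.002872 K/W
R_total = 0.2076 K/W;  Q = ΔT/R_total = 22/0.2076 = 106 W
T_interface = T_inner − Q·ΣR(inner→interface) = 19 − 106×0.06105

T ≈ 12.5 °C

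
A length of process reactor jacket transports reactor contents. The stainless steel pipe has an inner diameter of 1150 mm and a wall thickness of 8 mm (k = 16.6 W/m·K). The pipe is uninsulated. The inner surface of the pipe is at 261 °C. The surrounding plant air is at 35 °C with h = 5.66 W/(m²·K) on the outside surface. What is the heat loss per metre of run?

q′ ≈ 4670 W/m

For a radial system each layer contributes R = ln(r_out/r_in)/(2πkL); films add R = 1/(hA).
R_stainless steel pipe wall = ln(583/575)/(2π×16.6×1) = 1.325×10^-4 K/W
R_outer film = 1/(h_o·2πr_oL) = 1/(5.66×2π×0.583×1) = 0.04823 K/W
R_total = 0.04836 K/W
Q = ΔT/R_total = 226/0.04836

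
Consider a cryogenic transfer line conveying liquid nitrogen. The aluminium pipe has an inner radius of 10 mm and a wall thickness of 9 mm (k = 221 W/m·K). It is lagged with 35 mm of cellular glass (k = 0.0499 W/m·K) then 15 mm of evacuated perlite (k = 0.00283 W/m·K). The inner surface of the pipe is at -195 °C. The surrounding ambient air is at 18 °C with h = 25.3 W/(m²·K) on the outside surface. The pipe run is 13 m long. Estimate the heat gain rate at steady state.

Q ≈ 161 W

Per-layer cylindrical resistances, series-summed:
R_aluminium pipe wall = ln(19/10)/(2π×221×13) = 3.556×10^-5 K/W
R_cellular glass = ln(54/19)/(2π×0.0499×13) = 0.2563 K/W
R_evacuated perlite = ln(69/54)/(2π×0.00283×13) = 1.06 K/W
R_outer film = 1/(h_o·2πr_oL) = 1/(25.3×2π×0.069×13) = 0.007013 K/W
R_total = 1.324 K/W
Q = ΔT/R_total = 213/1.324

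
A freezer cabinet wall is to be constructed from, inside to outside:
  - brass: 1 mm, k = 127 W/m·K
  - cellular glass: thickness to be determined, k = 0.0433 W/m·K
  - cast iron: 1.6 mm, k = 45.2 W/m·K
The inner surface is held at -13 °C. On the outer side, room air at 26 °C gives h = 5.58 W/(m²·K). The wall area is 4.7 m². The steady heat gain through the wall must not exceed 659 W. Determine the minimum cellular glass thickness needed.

L ≈ 4.28 mm

Using the resistance-network approach (series):
R_brass = L/(kA) = 0.001/(127×4.7) = 1.675×10^-6 K/W
R_cast iron = L/(kA) = 0.0016/(45.2×4.7) = 7.532×10^-6 K/W
R_outer film = 1/(h_o·A) = 1/(5.58×4.7) = 0.03813 K/W
Sum of the known resistances R_other = 0.03814 K/W
Required total resistance R_tot = ΔT/Q_allow = 39/659 = 0.05918 K/W
R_cellular glass = R_tot − R_other = 0.02104 K/W
L = R·k·A = 0.02104×0.0433×4.7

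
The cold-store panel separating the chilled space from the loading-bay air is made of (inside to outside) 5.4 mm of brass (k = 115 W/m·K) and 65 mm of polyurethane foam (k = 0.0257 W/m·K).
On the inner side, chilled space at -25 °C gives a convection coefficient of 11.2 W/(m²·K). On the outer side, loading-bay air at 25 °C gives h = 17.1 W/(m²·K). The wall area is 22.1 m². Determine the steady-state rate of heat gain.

Series thermal resistances:
R_inner film = 1/(h_i·A) = 1/(11.2×22.1) = 0.00404 K/W
R_brass = L/(kA) = 0.0054/(115×22.1) = 2.125×10^-6 K/W
R_polyurethane foam = L/(kA) = 0.065/(0.0257×22.1) = 0.1144 K/W
R_outer film = 1/(h_o·A) = 1/(17.1×22.1) = 0.002646 K/W
R_total = 0.1211 K/W
Q = ΔT / R_total = 50 / 0.1211

Q ≈ 413 W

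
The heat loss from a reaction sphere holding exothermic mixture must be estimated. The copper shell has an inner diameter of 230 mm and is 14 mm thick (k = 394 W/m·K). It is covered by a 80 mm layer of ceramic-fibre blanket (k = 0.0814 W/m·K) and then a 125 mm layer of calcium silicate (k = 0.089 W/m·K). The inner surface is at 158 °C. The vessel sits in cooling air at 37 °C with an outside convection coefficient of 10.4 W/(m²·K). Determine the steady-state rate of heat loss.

For a spherical shell R = (1/r₁ − 1/r₂)/(4πk); film R = 1/(h·4πr²). In series:
R_copper shell = (1/0.115 − 1/0.129)/(4π×394) = 1.906×10^-4 K/W
R_ceramic-fibre blanket = (1/0.129 − 1/0.209)/(4π×0.0814) = 2.901 K/W
R_calcium silicate = (1/0.209 − 1/0.334)/(4π×0.089) = 1.601 K/W
R_outer film = 1/(h·4πr_o²) = 1/(10.4×4π×0.334²) = 0.06859 K/W
R_total = 4.571 K/W
Q = ΔT/R_total = 121/4.571

Q ≈ 26.5 W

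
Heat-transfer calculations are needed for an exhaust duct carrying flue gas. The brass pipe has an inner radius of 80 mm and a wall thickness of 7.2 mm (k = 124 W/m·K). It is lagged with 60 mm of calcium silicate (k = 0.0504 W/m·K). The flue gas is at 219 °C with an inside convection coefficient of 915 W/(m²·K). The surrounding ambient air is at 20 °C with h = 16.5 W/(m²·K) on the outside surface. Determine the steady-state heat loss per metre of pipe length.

Per-layer cylindrical resistances, series-summed:
R_inner film = 1/(h_i·2πr₁L) = 1/(915×2π×0.08×1) = 0.002174 K/W
R_brass pipe wall = ln(87.2/80)/(2π×124×1) = 1.106×10^-4 K/W
R_calcium silicate = ln(147.2/87.2)/(2π×0.0504×1) = 1.653 K/W
R_outer film = 1/(h_o·2πr_oL) = 1/(16.5×2π×0.1472×1) = 0.06553 K/W
R_total = 1.721 K/W
Q = ΔT/R_total = 199/1.721

q′ ≈ 116 W/m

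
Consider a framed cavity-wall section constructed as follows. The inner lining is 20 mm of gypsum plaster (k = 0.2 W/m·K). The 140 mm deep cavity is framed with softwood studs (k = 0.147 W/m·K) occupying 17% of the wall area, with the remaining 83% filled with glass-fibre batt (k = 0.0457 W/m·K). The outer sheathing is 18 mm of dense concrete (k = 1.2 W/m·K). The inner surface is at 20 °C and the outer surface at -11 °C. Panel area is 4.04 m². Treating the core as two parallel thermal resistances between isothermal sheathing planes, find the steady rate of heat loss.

Sheathing layers in series; stud and cavity paths in parallel between them.
R_inner = 0.02/(0.2×4.04) = 0.02475 K/W
R_stud  = 0.14/(0.147×0.17×4.04) = 1.387 K/W
R_cav   = 0.14/(0.0457×0.83×4.04) = 0.9136 K/W
1/R_core = 1/R_stud + 1/R_cav → R_core = 0.5507 K/W
R_outer = 0.018/(1.2×4.04) = 0.003713 K/W
R_total = 0.5792 K/W
Q = ΔT/R_total = 31/0.5792

Q ≈ 53.5 W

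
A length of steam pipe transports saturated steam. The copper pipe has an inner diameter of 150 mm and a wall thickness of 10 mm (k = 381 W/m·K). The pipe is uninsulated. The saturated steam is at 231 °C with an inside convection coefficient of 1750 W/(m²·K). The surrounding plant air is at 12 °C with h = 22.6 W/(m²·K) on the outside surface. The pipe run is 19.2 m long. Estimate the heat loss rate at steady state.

Q ≈ 50000 W

For a radial system each layer contributes R = ln(r_out/r_in)/(2πkL); films add R = 1/(hA).
R_inner film = 1/(h_i·2πr₁L) = 1/(1750×2π×0.075×19.2) = 6.316×10^-5 K/W
R_copper pipe wall = ln(85/75)/(2π×381×19.2) = 2.723×10^-6 K/W
R_outer film = 1/(h_o·2πr_oL) = 1/(22.6×2π×0.085×19.2) = 0.004315 K/W
R_total = 0.004381 K/W
Q = ΔT/R_total = 219/0.004381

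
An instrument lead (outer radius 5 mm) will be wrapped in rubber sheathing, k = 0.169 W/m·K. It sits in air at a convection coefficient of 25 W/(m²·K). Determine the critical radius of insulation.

For a cylinder r_cr = k/h = 0.169/25
r_cr = 6.76 mm; since the bare radius (5 mm) is below r_cr, adding a thin layer of insulation will *increase* heat loss.

r_cr ≈ 6.76 mm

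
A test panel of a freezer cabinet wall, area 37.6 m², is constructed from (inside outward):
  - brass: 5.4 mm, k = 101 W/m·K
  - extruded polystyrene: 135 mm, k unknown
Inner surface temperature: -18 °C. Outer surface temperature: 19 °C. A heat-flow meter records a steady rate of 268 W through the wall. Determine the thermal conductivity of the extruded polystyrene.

Using the resistance-network approach (series):
R_brass = L/(kA) = 0.0054/(101×37.6) = 1.422×10^-6 K/W
Sum of known resistances R_other = 1.422×10^-6 K/W
Total R = ΔT/Q = 37/268 = 0.1381 K/W
R_extruded polystyrene = R_total − R_other = 0.1381 K/W
k = L/(R·A) = 0.135/(0.1381×37.6)

k ≈ 0.026 W/(m·K)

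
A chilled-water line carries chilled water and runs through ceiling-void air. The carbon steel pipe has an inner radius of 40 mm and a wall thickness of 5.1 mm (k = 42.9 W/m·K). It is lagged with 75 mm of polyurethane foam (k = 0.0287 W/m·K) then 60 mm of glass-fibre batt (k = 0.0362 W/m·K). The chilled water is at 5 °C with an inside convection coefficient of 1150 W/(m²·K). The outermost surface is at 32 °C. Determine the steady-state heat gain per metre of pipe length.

q′ ≈ 3.74 W/m

Cylindrical conduction, so R = ln(r₂/r₁)/(2πkL) per layer, in series:
R_inner film = 1/(h_i·2πr₁L) = 1/(1150×2π×0.04×1) = 0.00346 K/W
R_carbon steel pipe wall = ln(45.1/40)/(2π×42.9×1) = 4.452×10^-4 K/W
R_polyurethane foam = ln(120.1/45.1)/(2π×0.0287×1) = 5.431 K/W
R_glass-fibre batt = ln(180.1/120.1)/(2π×0.0362×1) = 1.781 K/W
R_total = 7.217 K/W
Q = ΔT/R_total = 27/7.217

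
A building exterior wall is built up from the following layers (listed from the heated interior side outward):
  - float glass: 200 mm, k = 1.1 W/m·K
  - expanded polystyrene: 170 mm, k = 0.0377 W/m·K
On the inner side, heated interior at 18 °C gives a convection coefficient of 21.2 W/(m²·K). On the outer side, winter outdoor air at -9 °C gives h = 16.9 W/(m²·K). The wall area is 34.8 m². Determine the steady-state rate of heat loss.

Q ≈ 196 W

Series thermal resistances:
R_inner film = 1/(h_i·A) = 1/(21.2×34.8) = 0.001355 K/W
R_float glass = L/(kA) = 0.2/(1.1×34.8) = 0.005225 K/W
R_expanded polystyrene = L/(kA) = 0.17/(0.0377×34.8) = 0.1296 K/W
R_outer film = 1/(h_o·A) = 1/(16.9×34.8) = 0.0017 K/W
R_total = 0.1379 K/W
Q = ΔT / R_total = 27 / 0.1379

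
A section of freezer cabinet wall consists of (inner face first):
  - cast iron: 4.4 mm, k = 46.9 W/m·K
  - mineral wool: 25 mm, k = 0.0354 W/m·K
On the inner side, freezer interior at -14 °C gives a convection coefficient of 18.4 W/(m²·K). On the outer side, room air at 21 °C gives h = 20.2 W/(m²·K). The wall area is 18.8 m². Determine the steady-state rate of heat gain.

Model the wall as resistances in series:
R_inner film = 1/(h_i·A) = 1/(18.4×18.8) = 0.002891 K/W
R_cast iron = L/(kA) = 0.0044/(46.9×18.8) = 4.99×10^-6 K/W
R_mineral wool = L/(kA) = 0.025/(0.0354×18.8) = 0.03756 K/W
R_outer film = 1/(h_o·A) = 1/(20.2×18.8) = 0.002633 K/W
R_total = 0.04309 K/W
Q = ΔT / R_total = 35 / 0.04309

Q ≈ 812 W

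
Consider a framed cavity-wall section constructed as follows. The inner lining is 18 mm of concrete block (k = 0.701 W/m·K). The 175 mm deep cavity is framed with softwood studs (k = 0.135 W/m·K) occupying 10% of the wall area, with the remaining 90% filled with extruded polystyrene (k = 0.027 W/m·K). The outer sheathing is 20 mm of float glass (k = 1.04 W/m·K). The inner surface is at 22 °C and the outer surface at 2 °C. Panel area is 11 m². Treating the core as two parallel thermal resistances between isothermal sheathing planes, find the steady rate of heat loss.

Q ≈ 47.1 W

Sheathing layers in series; stud and cavity paths in parallel between them.
R_inner = 0.018/(0.701×11) = 0.002334 K/W
R_stud  = 0.175/(0.135×0.1×11) = 1.178 K/W
R_cav   = 0.175/(0.027×0.9×11) = 0.6547 K/W
1/R_core = 1/R_stud + 1/R_cav → R_core = 0.4209 K/W
R_outer = 0.02/(1.04×11) = 0.001748 K/W
R_total = 0.425 K/W
Q = ΔT/R_total = 20/0.425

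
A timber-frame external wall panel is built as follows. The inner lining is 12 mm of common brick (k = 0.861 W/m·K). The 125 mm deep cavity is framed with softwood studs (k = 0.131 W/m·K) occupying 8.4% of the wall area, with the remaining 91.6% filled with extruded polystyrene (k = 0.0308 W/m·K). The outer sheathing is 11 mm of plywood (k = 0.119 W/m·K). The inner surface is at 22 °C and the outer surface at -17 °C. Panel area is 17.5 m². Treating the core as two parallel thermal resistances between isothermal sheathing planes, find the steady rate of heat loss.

Q ≈ 207 W

Sheathing layers in series; stud and cavity paths in parallel between them.
R_inner = 0.012/(0.861×17.5) = 7.964×10^-4 K/W
R_stud  = 0.125/(0.131×0.084×17.5) = 0.6491 K/W
R_cav   = 0.125/(0.0308×0.916×17.5) = 0.2532 K/W
1/R_core = 1/R_stud + 1/R_cav → R_core = 0.1821 K/W
R_outer = 0.011/(0.119×17.5) = 0.005282 K/W
R_total = 0.1882 K/W
Q = ΔT/R_total = 39/0.1882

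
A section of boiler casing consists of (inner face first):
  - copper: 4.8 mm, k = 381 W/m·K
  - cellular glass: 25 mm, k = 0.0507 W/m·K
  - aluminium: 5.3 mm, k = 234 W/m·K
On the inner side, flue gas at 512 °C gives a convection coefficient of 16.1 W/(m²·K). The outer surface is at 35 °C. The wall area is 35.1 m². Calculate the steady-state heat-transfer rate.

Q ≈ 30200 W

Thermal resistances in series:
R_inner film = 1/(h_i·A) = 1/(16.1×35.1) = 0.00177 K/W
R_copper = L/(kA) = 0.0048/(381×35.1) = 3.589×10^-7 K/W
R_cellular glass = L/(kA) = 0.025/(0.0507×35.1) = 0.01405 K/W
R_aluminium = L/(kA) = 0.0053/(234×35.1) = 6.453×10^-7 K/W
R_total = 0.01582 K/W
Q = ΔT / R_total = 477 / 0.01582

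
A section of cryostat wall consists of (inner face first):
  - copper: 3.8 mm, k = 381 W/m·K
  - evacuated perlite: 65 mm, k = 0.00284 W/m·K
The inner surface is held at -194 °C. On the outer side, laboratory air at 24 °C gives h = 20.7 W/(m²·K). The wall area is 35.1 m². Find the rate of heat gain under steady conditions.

Model the wall as resistances in series:
R_copper = L/(kA) = 0.0038/(381×35.1) = 2.842×10^-7 K/W
R_evacuated perlite = L/(kA) = 0.065/(0.00284×35.1) = 0.6521 K/W
R_outer film = 1/(h_o·A) = 1/(20.7×35.1) = 0.001376 K/W
R_total = 0.6534 K/W
Q = ΔT / R_total = 218 / 0.6534

Q ≈ 334 W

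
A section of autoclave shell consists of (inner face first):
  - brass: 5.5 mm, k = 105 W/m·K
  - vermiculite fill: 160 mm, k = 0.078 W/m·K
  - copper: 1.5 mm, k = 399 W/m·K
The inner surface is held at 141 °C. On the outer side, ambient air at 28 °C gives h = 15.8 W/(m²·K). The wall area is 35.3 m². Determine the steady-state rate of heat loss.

Treating each layer as a thermal resistance in series:
R_brass = L/(kA) = 0.0055/(105×35.3) = 1.484×10^-6 K/W
R_vermiculite fill = L/(kA) = 0.16/(0.078×35.3) = 0.05811 K/W
R_copper = L/(kA) = 0.0015/(399×35.3) = 1.065×10^-7 K/W
R_outer film = 1/(h_o·A) = 1/(15.8×35.3) = 0.001793 K/W
R_total = 0.0599 K/W
Q = ΔT / R_total = 113 / 0.0599

Q ≈ 1890 W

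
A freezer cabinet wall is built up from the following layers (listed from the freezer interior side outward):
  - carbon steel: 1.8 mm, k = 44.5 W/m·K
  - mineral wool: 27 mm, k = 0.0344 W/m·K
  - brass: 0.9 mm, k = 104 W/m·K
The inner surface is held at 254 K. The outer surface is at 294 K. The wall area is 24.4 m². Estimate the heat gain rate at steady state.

Model the wall as resistances in series:
R_carbon steel = L/(kA) = 0.0018/(44.5×24.4) = 1.658×10^-6 K/W
R_mineral wool = L/(kA) = 0.027/(0.0344×24.4) = 0.03217 K/W
R_brass = L/(kA) = 0.0009/(104×24.4) = 3.547×10^-7 K/W
R_total = 0.03217 K/W
Q = ΔT / R_total = 40 / 0.03217

Q ≈ 1240 W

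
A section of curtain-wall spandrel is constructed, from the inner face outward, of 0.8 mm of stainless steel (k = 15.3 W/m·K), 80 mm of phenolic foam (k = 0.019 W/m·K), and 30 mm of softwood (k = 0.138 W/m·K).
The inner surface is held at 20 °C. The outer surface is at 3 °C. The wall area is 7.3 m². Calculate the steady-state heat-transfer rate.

Q ≈ 28 W

Series thermal resistances:
R_stainless steel = L/(kA) = 0.0008/(15.3×7.3) = 7.163×10^-6 K/W
R_phenolic foam = L/(kA) = 0.08/(0.019×7.3) = 0.5768 K/W
R_softwood = L/(kA) = 0.03/(0.138×7.3) = 0.02978 K/W
R_total = 0.6066 K/W
Q = ΔT / R_total = 17 / 0.6066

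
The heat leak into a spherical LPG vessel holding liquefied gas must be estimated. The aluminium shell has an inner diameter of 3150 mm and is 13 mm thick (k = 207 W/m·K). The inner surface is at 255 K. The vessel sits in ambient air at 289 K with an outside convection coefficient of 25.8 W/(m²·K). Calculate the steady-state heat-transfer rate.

Q ≈ 27800 W

Radial (spherical) resistances in series:
R_aluminium shell = (1/1.575 − 1/1.588)/(4π×207) = 1.998×10^-6 K/W
R_outer film = 1/(h·4πr_o²) = 1/(25.8×4π×1.588²) = 0.001223 K/W
R_total = 0.001225 K/W
Q = ΔT/R_total = 34/0.001225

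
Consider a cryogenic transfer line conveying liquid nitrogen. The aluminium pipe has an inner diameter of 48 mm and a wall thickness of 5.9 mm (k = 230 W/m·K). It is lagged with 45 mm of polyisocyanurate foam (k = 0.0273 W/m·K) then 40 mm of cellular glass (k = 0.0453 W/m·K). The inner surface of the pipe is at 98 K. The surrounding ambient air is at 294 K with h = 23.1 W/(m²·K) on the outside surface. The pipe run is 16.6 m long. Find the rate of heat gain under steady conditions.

Per-layer cylindrical resistances, series-summed:
R_aluminium pipe wall = ln(29.9/24)/(2π×230×16.6) = 9.163×10^-6 K/W
R_polyisocyanurate foam = ln(74.9/29.9)/(2π×0.0273×16.6) = 0.3225 K/W
R_cellular glass = ln(114.9/74.9)/(2π×0.0453×16.6) = 0.09057 K/W
R_outer film = 1/(h_o·2πr_oL) = 1/(23.1×2π×0.1149×16.6) = 0.003612 K/W
R_total = 0.4167 K/W
Q = ΔT/R_total = 196/0.4167

Q ≈ 470 W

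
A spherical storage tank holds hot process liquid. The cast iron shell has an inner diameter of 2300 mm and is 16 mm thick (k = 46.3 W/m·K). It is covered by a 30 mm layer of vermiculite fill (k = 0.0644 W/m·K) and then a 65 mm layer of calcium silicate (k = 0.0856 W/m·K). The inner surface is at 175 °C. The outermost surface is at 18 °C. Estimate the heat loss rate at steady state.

For a spherical shell R = (1/r₁ − 1/r₂)/(4πk); film R = 1/(h·4πr²). In series:
R_cast iron shell = (1/1.15 − 1/1.166)/(4π×46.3) = 2.051×10^-5 K/W
R_vermiculite fill = (1/1.166 − 1/1.196)/(4π×0.0644) = 0.02658 K/W
R_calcium silicate = (1/1.196 − 1/1.261)/(4π×0.0856) = 0.04007 K/W
R_total = 0.06667 K/W
Q = ΔT/R_total = 157/0.06667

Q ≈ 2350 W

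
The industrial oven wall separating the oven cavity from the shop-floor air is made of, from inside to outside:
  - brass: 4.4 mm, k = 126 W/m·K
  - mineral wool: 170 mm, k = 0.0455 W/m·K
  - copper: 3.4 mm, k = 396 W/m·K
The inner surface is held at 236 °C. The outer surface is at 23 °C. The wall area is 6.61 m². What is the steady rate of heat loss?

Q ≈ 377 W

Thermal resistances in series:
R_brass = L/(kA) = 0.0044/(126×6.61) = 5.283×10^-6 K/W
R_mineral wool = L/(kA) = 0.17/(0.0455×6.61) = 0.5652 K/W
R_copper = L/(kA) = 0.0034/(396×6.61) = 1.299×10^-6 K/W
R_total = 0.5653 K/W
Q = ΔT / R_total = 213 / 0.5653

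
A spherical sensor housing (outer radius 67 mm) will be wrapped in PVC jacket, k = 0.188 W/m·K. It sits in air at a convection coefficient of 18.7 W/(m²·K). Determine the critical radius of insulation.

r_cr ≈ 20.1 mm

For a sphere r_cr = 2k/h = 2×0.188/18.7
r_cr = 20.1 mm; since the bare radius (67 mm) is above r_cr, any added insulation will reduce heat loss.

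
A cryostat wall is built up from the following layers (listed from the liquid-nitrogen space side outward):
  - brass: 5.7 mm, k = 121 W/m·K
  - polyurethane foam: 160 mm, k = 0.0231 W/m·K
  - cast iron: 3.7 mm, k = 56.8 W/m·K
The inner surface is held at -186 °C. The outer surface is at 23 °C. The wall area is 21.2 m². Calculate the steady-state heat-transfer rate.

Using the resistance-network approach (series):
R_brass = L/(kA) = 0.0057/(121×21.2) = 2.222×10^-6 K/W
R_polyurethane foam = L/(kA) = 0.16/(0.0231×21.2) = 0.3267 K/W
R_cast iron = L/(kA) = 0.0037/(56.8×21.2) = 3.073×10^-6 K/W
R_total = 0.3267 K/W
Q = ΔT / R_total = 209 / 0.3267

Q ≈ 640 W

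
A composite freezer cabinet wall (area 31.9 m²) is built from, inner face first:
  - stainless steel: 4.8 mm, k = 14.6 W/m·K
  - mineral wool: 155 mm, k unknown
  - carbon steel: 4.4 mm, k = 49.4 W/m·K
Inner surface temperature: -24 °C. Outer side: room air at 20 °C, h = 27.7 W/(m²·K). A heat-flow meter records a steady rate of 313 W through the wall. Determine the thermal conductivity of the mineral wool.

Using the resistance-network approach (series):
R_stainless steel = L/(kA) = 0.0048/(14.6×31.9) = 1.031×10^-5 K/W
R_carbon steel = L/(kA) = 0.0044/(49.4×31.9) = 2.792×10^-6 K/W
R_outer film = 1/(h_o·A) = 1/(27.7×31.9) = 0.001132 K/W
Sum of known resistances R_other = 0.001145 K/W
Total R = ΔT/Q = 44/313 = 0.1406 K/W
R_mineral wool = R_total − R_other = 0.1394 K/W
k = L/(R·A) = 0.155/(0.1394×31.9)

k ≈ 0.0348 W/(m·K)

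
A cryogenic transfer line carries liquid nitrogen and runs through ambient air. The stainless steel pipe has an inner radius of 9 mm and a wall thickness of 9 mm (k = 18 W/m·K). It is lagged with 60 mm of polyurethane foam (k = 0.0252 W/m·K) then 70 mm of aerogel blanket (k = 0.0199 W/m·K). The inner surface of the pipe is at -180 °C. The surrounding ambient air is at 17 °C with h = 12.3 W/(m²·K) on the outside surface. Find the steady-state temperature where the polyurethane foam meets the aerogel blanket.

T ≈ -53.9 °C

For a radial system each layer contributes R = ln(r_out/r_in)/(2πkL); films add R = 1/(hA).
R_stainless steel pipe wall = ln(18/9)/(2π×18×1) = 0.006129 K/W
R_polyurethane foam = ln(78/18)/(2π×0.0252×1) = 9.261 K/W
R_aerogel blanket = ln(148/78)/(2π×0.0199×1) = 5.123 K/W
R_outer film = 1/(h_o·2πr_oL) = 1/(12.3×2π×0.148×1) = 0.08743 K/W
R_total = 14.48 K/W
Q = ΔT/R_total = 197/14.48
Q = 13.6 W/m
T_interface = T_inner + Q·ΣR(inner→interface) = -180 + 13.6×9.267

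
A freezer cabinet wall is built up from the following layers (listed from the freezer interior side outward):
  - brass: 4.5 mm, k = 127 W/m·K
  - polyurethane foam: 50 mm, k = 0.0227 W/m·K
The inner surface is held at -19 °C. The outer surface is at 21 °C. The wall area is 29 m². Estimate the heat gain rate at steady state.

Model the wall as resistances in series:
R_brass = L/(kA) = 0.0045/(127×29) = 1.222×10^-6 K/W
R_polyurethane foam = L/(kA) = 0.05/(0.0227×29) = 0.07595 K/W
R_total = 0.07595 K/W
Q = ΔT / R_total = 40 / 0.07595

Q ≈ 527 W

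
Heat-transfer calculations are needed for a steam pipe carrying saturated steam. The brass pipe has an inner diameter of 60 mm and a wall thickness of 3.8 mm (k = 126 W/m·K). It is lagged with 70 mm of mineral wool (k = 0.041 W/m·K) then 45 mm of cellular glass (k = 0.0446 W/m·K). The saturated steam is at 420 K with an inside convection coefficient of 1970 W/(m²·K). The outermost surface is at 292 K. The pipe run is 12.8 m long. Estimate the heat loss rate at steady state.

Treating each annulus and film as a series resistance:
R_inner film = 1/(h_i·2πr₁L) = 1/(1970×2π×0.03×12.8) = 2.104×10^-4 K/W
R_brass pipe wall = ln(33.8/30)/(2π×126×12.8) = 1.177×10^-5 K/W
R_mineral wool = ln(103.8/33.8)/(2π×0.041×12.8) = 0.3403 K/W
R_cellular glass = ln(148.8/103.8)/(2π×0.0446×12.8) = 0.1004 K/W
R_total = 0.4409 K/W
Q = ΔT/R_total = 128/0.4409

Q ≈ 290 W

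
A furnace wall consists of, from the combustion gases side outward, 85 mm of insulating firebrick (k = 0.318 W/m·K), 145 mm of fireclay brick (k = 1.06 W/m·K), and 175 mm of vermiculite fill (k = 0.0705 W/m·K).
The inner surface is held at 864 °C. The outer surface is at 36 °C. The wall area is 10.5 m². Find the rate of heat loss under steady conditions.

Model the wall as resistances in series:
R_insulating firebrick = L/(kA) = 0.085/(0.318×10.5) = 0.02546 K/W
R_fireclay brick = L/(kA) = 0.145/(1.06×10.5) = 0.01303 K/W
R_vermiculite fill = L/(kA) = 0.175/(0.0705×10.5) = 0.2364 K/W
R_total = 0.2749 K/W
Q = ΔT / R_total = 828 / 0.2749

Q ≈ 3010 W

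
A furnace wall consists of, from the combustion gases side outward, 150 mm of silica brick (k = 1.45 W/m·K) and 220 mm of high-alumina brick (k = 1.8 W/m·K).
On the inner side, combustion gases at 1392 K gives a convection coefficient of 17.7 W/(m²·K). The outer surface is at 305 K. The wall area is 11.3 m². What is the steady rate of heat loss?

Q ≈ 43500 W

Thermal resistances in series:
R_inner film = 1/(h_i·A) = 1/(17.7×11.3) = 0.005 K/W
R_silica brick = L/(kA) = 0.15/(1.45×11.3) = 0.009155 K/W
R_high-alumina brick = L/(kA) = 0.22/(1.8×11.3) = 0.01082 K/W
R_total = 0.02497 K/W
Q = ΔT / R_total = 1087 / 0.02497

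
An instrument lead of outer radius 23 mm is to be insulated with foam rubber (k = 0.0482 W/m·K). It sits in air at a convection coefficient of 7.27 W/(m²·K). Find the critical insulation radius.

For a cylinder r_cr = k/h = 0.0482/7.27
r_cr = 6.63 mm; since the bare radius (23 mm) is above r_cr, any added insulation will reduce heat loss.

r_cr ≈ 6.63 mm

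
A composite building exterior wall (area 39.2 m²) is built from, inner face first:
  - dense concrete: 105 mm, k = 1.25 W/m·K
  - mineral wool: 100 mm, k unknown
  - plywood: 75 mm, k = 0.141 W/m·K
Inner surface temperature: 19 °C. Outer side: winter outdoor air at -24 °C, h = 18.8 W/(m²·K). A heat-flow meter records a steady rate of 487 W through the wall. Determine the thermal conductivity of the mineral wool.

k ≈ 0.0358 W/(m·K)

Treating each layer as a thermal resistance in series:
R_dense concrete = L/(kA) = 0.105/(1.25×39.2) = 0.002143 K/W
R_plywood = L/(kA) = 0.075/(0.141×39.2) = 0.01357 K/W
R_outer film = 1/(h_o·A) = 1/(18.8×39.2) = 0.001357 K/W
Sum of known resistances R_other = 0.01707 K/W
Total R = ΔT/Q = 43/487 = 0.0883 K/W
R_mineral wool = R_total − R_other = 0.07123 K/W
k = L/(R·A) = 0.1/(0.07123×39.2)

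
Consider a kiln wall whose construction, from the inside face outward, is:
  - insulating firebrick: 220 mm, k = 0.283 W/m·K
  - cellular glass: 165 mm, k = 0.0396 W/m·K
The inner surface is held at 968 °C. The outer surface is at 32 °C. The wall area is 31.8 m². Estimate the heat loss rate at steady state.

Q ≈ 6020 W

Series thermal resistances:
R_insulating firebrick = L/(kA) = 0.22/(0.283×31.8) = 0.02445 K/W
R_cellular glass = L/(kA) = 0.165/(0.0396×31.8) = 0.131 K/W
R_total = 0.1555 K/W
Q = ΔT / R_total = 936 / 0.1555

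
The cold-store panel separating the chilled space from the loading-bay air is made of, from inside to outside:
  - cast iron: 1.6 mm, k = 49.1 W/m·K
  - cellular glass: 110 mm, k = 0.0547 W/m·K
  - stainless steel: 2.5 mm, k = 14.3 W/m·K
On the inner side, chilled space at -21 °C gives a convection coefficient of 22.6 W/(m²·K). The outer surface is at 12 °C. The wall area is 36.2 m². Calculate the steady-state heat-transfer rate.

Model the wall as resistances in series:
R_inner film = 1/(h_i·A) = 1/(22.6×36.2) = 0.001222 K/W
R_cast iron = L/(kA) = 0.0016/(49.1×36.2) = 9.002×10^-7 K/W
R_cellular glass = L/(kA) = 0.11/(0.0547×36.2) = 0.05555 K/W
R_stainless steel = L/(kA) = 0.0025/(14.3×36.2) = 4.829×10^-6 K/W
R_total = 0.05678 K/W
Q = ΔT / R_total = 33 / 0.05678

Q ≈ 581 W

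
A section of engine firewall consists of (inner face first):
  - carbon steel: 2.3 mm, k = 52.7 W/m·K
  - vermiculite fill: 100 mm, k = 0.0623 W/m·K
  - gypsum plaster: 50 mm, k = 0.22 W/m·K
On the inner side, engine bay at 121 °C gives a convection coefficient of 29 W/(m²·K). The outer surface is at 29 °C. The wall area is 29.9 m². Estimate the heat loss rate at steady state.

Series thermal resistances:
R_inner film = 1/(h_i·A) = 1/(29×29.9) = 0.001153 K/W
R_carbon steel = L/(kA) = 0.0023/(52.7×29.9) = 1.46×10^-6 K/W
R_vermiculite fill = L/(kA) = 0.1/(0.0623×29.9) = 0.05368 K/W
R_gypsum plaster = L/(kA) = 0.05/(0.22×29.9) = 0.007601 K/W
R_total = 0.06244 K/W
Q = ΔT / R_total = 92 / 0.06244

Q ≈ 1470 W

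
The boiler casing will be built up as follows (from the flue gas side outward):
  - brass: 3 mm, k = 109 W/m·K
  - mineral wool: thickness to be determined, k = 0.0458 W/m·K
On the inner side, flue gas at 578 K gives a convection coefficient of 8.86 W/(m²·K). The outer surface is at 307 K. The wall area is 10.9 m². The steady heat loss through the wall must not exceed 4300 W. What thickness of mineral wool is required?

Treating each layer as a thermal resistance in series:
R_inner film = 1/(h_i·A) = 1/(8.86×10.9) = 0.01035 K/W
R_brass = L/(kA) = 0.003/(109×10.9) = 2.525×10^-6 K/W
Sum of the known resistances R_other = 0.01036 K/W
Required total resistance R_tot = ΔT/Q_allow = 271/4300 = 0.06302 K/W
R_mineral wool = R_tot − R_other = 0.05267 K/W
L = R·k·A = 0.05267×0.0458×10.9

L ≈ 26.3 mm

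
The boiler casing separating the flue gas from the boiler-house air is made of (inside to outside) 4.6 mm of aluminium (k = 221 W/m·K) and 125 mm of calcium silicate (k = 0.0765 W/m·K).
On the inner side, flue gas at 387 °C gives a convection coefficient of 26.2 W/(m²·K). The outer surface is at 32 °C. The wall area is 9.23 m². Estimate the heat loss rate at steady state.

Treating each layer as a thermal resistance in series:
R_inner film = 1/(h_i·A) = 1/(26.2×9.23) = 0.004135 K/W
R_aluminium = L/(kA) = 0.0046/(221×9.23) = 2.255×10^-6 K/W
R_calcium silicate = L/(kA) = 0.125/(0.0765×9.23) = 0.177 K/W
R_total = 0.1812 K/W
Q = ΔT / R_total = 355 / 0.1812

Q ≈ 1960 W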